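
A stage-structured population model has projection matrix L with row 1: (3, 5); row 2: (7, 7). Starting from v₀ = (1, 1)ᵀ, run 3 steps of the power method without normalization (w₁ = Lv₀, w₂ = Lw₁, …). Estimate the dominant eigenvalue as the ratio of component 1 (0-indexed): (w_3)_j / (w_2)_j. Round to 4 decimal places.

λ ≈ 11.2727

w1 = Lv₀ = (3·1 + 5·1; 7·1 + 7·1) = (8, 14)
w2 = Lw1 = (3·8 + 5·14; 7·8 + 7·14) = (94, 154)
w3 = Lw2 = (1052, 1736)
Ratio at component: 1736 / 154 = 11.2727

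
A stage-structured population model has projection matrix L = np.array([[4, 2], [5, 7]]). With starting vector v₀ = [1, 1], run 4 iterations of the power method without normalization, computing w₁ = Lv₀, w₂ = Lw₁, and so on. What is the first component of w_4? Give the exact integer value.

w1 = Lv₀ = (6, 12)
w2 = Lw1 = (48, 114)
w3 = Lw2 = (420, 1038)
w4 = Lw3 = (3756, 9366)
The requested component of w4 is 3756.

3756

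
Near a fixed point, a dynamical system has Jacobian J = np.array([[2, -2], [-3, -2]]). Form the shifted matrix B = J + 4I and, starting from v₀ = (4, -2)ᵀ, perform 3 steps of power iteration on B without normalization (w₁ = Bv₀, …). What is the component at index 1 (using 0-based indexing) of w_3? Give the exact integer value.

-832

B = J + 4I has rows (6, -2); (-3, 2)
w1 = Bv₀ = (6·4 + (-2)·(-2); (-3)·4 + 2·(-2)) = (28, -16)
w2 = Bw1 = (6·28 + (-2)·(-16); (-3)·28 + 2·(-16)) = (200, -116)
w3 = Bw2 = (1432, -832)
Requested component of w3: -832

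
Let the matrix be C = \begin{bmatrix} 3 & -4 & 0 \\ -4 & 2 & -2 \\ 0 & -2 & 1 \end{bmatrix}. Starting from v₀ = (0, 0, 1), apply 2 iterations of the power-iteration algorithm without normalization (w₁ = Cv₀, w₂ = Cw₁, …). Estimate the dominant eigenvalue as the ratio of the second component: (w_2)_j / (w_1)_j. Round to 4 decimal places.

w1 = Cv₀ = (0, -2, 1)
w2 = Cw1 = (8, -6, 5)
Ratio at component: -6 / -2 = 3.0000

3.0000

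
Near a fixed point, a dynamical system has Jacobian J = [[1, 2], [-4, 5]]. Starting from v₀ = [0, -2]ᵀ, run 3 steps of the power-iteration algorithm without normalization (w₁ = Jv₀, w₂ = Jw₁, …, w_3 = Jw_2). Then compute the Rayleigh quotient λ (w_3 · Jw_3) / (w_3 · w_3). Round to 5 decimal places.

w1 = Jv₀ = (1·0 + 2·(-2); (-4)·0 + 5·(-2)) = (-4, -10)
w2 = Jw1 = (1·(-4) + 2·(-10); (-4)·(-4) + 5·(-10)) = (-24, -34)
w3 = Jw2 = (-92, -74)
Jw3 = (-240, -2)
w3·Jw3 = (-92)·(-240) + (-74)·(-2) = 22228; w3·w3 = (-92)·(-92) + (-74)·(-74) = 13940
λ ≈ 22228/13940 = 1.59455

λ ≈ 1.59455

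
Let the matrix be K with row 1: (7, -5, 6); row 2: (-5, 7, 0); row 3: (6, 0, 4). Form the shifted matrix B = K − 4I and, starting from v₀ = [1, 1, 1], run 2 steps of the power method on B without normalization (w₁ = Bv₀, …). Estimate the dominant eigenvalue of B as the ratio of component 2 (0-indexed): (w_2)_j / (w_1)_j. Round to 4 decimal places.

4.0000

B = K − 4I has rows (3, -5, 6); (-5, 3, 0); (6, 0, 0)
w1 = Bv₀ = (3·1 + (-5)·1 + 6·1; (-5)·1 + 3·1 + 0·1; 6·1 + 0·1 + 0·1) = (4, -2, 6)
w2 = Bw1 = (3·4 + (-5)·(-2) + 6·6; (-5)·4 + 3·(-2) + 0·6; 6·4 + 0·(-2) + 0·6) = (58, -26, 24)
Ratio: 24/6 = 4.0000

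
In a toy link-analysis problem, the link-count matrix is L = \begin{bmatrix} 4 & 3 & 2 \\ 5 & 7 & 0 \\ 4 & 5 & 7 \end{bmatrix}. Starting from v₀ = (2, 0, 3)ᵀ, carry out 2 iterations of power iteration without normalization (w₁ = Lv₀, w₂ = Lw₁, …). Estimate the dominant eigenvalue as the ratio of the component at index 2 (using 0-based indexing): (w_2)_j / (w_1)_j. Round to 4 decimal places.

w1 = Lv₀ = (14, 10, 29)
w2 = Lw1 = (144, 140, 309)
Ratio at component: 309 / 29 = 10.6552

10.6552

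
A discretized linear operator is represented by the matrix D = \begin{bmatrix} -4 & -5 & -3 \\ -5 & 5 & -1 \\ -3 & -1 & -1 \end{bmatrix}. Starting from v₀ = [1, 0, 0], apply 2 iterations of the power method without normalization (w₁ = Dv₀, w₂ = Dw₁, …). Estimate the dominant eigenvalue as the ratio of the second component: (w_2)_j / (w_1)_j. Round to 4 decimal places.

w1 = Dv₀ = ((-4)·1 + (-5)·0 + (-3)·0; (-5)·1 + 5·0 + (-1)·0; (-3)·1 + (-1)·0 + (-1)·0) = (-4, -5, -3)
w2 = Dw1 = ((-4)·(-4) + (-5)·(-5) + (-3)·(-3); (-5)·(-4) + 5·(-5) + (-1)·(-3); (-3)·(-4) + (-1)·(-5) + (-1)·(-3)) = (50, -2, 20)
Ratio at component: -2 / -5 = 0.4000

λ ≈ 0.4000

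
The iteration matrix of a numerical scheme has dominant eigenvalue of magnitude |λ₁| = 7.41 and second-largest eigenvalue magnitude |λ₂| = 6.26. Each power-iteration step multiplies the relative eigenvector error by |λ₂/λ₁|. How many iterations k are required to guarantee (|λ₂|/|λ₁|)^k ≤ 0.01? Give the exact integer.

28

|λ₂/λ₁| = 6.26/7.41 = 0.84480
Need k ≥ ln(0.01) / ln(0.84480) = -4.6052 / -0.1687 ≈ 27.306
Smallest integer k satisfying the bound: 28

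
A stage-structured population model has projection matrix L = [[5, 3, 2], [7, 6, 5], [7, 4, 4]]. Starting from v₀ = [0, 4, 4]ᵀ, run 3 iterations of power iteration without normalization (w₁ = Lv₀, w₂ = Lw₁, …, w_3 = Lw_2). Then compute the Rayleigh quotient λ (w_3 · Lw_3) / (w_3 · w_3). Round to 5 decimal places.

λ ≈ 13.68105

w1 = Lv₀ = (5·0 + 3·4 + 2·4; 7·0 + 6·4 + 5·4; 7·0 + 4·4 + 4·4) = (20, 44, 32)
w2 = Lw1 = (5·20 + 3·44 + 2·32; 7·20 + 6·44 + 5·32; 7·20 + 4·44 + 4·32) = (296, 564, 444)
w3 = Lw2 = (4060, 7676, 6104)
Lw3 = (55536, 104996, 83540)
w3·Lw3 = 4060·55536 + 7676·104996 + 6104·83540 = 1541353616; w3·w3 = 4060·4060 + 7676·7676 + 6104·6104 = 112663392
λ ≈ 1541353616/112663392 = 13.68105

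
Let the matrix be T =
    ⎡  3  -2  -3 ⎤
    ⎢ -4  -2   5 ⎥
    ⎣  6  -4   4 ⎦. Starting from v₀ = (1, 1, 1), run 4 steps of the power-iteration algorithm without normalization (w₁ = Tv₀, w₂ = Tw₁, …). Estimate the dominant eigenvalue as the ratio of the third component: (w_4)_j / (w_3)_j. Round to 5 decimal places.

10.64912

w1 = Tv₀ = (3·1 + (-2)·1 + (-3)·1; (-4)·1 + (-2)·1 + 5·1; 6·1 + (-4)·1 + 4·1) = (-2, -1, 6)
w2 = Tw1 = (3·(-2) + (-2)·(-1) + (-3)·6; (-4)·(-2) + (-2)·(-1) + 5·6; 6·(-2) + (-4)·(-1) + 4·6) = (-22, 40, 16)
w3 = Tw2 = (-194, 88, -228)
w4 = Tw3 = (-74, -540, -2428)
Ratio at component: -2428 / -228 = 10.64912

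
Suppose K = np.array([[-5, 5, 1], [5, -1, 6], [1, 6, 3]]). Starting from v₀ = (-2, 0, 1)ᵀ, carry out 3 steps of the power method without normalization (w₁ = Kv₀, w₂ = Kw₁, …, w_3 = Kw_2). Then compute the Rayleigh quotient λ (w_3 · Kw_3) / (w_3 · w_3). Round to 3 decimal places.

w1 = Kv₀ = ((-5)·(-2) + 5·0 + 1·1; 5·(-2) + (-1)·0 + 6·1; 1·(-2) + 6·0 + 3·1) = (11, -4, 1)
w2 = Kw1 = ((-5)·11 + 5·(-4) + 1·1; 5·11 + (-1)·(-4) + 6·1; 1·11 + 6·(-4) + 3·1) = (-74, 65, -10)
w3 = Kw2 = (685, -495, 286)
Kw3 = (-5614, 5636, -1427)
w3·Kw3 = 685·(-5614) + (-495)·5636 + 286·(-1427) = -7043532; w3·w3 = 685·685 + (-495)·(-495) + 286·286 = 796046
λ ≈ -7043532/796046 = -8.848

λ ≈ -8.848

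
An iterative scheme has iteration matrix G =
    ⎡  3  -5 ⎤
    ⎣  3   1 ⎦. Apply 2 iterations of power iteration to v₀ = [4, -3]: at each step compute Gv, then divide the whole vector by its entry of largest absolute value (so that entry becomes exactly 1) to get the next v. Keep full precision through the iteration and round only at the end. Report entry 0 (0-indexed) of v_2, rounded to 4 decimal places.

Gv0 = (27.00000, 9.00000); divide by 27.00000 → v1 = (1.00000, 0.33333)
Gv1 = (1.33333, 3.33333); divide by 3.33333 → v2 = (0.40000, 1.00000)
Requested entry of v2: 36/90 = 0.4000

0.4000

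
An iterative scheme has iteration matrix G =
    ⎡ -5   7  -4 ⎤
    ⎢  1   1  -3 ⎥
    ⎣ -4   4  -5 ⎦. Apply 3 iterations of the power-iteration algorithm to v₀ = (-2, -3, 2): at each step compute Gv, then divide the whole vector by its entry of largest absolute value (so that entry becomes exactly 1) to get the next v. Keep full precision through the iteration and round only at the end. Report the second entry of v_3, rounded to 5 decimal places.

0.29024

Gv0 = (-19.000000, -11.000000, -14.000000); divide by -19.000000 → v1 = (1.000000, 0.578947, 0.736842)
Gv1 = (-3.894737, -0.631579, -5.368421); divide by -5.368421 → v2 = (0.725490, 0.117647, 1.000000)
Gv2 = (-6.803922, -2.156863, -7.431373); divide by -7.431373 → v3 = (0.915567, 0.290237, 1.000000)
Requested entry of v3: -220/-758 = 0.29024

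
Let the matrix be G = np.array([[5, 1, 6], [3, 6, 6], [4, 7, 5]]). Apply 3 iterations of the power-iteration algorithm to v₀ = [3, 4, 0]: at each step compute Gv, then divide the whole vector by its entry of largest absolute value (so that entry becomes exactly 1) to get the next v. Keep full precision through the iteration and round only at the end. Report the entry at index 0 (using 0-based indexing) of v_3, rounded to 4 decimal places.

Gv0 = (19.00000, 33.00000, 40.00000); divide by 40.00000 → v1 = (0.47500, 0.82500, 1.00000)
Gv1 = (9.20000, 12.37500, 12.67500); divide by 12.67500 → v2 = (0.72584, 0.97633, 1.00000)
Gv2 = (10.60552, 14.03550, 14.73767); divide by 14.73767 → v3 = (0.71962, 0.95236, 1.00000)
Requested entry of v3: 5377/7472 = 0.7196

0.7196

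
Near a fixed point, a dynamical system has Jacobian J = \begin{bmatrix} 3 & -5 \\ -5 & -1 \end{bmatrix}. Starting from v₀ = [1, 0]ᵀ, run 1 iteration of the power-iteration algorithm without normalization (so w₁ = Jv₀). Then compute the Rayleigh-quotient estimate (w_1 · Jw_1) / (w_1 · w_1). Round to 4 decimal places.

4.4706

w1 = Jv₀ = (3, -5)
Jw1 = (34, -10)
w1·Jw1 = 3·34 + (-5)·(-10) = 152; w1·w1 = 3·3 + (-5)·(-5) = 34
λ ≈ 152/34 = 4.4706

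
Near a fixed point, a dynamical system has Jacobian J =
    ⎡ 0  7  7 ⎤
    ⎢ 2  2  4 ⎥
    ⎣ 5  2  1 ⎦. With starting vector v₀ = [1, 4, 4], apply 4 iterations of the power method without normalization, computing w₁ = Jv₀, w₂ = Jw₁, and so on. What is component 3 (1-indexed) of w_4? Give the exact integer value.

w1 = Jv₀ = (0·1 + 7·4 + 7·4; 2·1 + 2·4 + 4·4; 5·1 + 2·4 + 1·4) = (56, 26, 17)
w2 = Jw1 = (0·56 + 7·26 + 7·17; 2·56 + 2·26 + 4·17; 5·56 + 2·26 + 1·17) = (301, 232, 349)
w3 = Jw2 = (4067, 2462, 2318)
w4 = Jw3 = (33460, 22330, 27577)
The requested component of w4 is 27577.

27577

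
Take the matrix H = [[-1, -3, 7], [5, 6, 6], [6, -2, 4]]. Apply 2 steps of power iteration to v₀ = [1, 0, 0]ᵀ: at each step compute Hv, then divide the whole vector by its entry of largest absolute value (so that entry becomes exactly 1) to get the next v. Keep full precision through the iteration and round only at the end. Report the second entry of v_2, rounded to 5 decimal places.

Hv0 = (-1.000000, 5.000000, 6.000000); divide by 6.000000 → v1 = (-0.166667, 0.833333, 1.000000)
Hv1 = (4.666667, 10.166667, 1.333333); divide by 10.166667 → v2 = (0.459016, 1.000000, 0.131148)
Requested entry of v2: 61/61 = 1.00000

1.00000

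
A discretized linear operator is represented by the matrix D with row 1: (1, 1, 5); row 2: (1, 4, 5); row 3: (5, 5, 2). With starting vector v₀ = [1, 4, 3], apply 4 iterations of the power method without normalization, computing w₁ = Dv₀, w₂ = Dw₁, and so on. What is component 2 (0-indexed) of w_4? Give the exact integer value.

32133

w1 = Dv₀ = (20, 32, 31)
w2 = Dw1 = (207, 303, 322)
w3 = Dw2 = (2120, 3029, 3194)
w4 = Dw3 = (21119, 30206, 32133)
The requested component of w4 is 32133.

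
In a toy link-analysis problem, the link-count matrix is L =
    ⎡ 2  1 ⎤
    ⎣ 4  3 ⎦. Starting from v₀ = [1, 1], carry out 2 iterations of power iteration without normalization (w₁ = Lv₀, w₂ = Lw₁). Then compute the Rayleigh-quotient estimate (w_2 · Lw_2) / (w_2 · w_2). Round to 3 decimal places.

w1 = Lv₀ = (2·1 + 1·1; 4·1 + 3·1) = (3, 7)
w2 = Lw1 = (2·3 + 1·7; 4·3 + 3·7) = (13, 33)
Lw2 = (59, 151)
w2·Lw2 = 13·59 + 33·151 = 5750; w2·w2 = 13·13 + 33·33 = 1258
λ ≈ 5750/1258 = 4.571

4.571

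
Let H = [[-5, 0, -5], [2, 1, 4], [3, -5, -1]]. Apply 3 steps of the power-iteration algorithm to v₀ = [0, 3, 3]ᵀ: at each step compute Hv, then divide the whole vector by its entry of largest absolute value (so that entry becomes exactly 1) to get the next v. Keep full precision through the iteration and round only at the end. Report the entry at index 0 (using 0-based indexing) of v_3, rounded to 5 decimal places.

-0.30523

Hv0 = (-15.000000, 15.000000, -18.000000); divide by -18.000000 → v1 = (0.833333, -0.833333, 1.000000)
Hv1 = (-9.166667, 4.833333, 5.666667); divide by -9.166667 → v2 = (1.000000, -0.527273, -0.618182)
Hv2 = (-1.909091, -1.000000, 6.254545); divide by 6.254545 → v3 = (-0.305233, -0.159884, 1.000000)
Requested entry of v3: -315/1032 = -0.30523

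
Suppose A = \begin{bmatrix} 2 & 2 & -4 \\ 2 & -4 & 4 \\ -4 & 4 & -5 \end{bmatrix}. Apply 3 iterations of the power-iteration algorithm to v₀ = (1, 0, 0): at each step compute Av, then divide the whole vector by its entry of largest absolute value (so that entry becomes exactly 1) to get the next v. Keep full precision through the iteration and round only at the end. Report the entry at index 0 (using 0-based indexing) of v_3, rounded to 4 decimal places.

0.2609

Av0 = (2.00000, 2.00000, -4.00000); divide by -4.00000 → v1 = (-0.50000, -0.50000, 1.00000)
Av1 = (-6.00000, 5.00000, -5.00000); divide by -6.00000 → v2 = (1.00000, -0.83333, 0.83333)
Av2 = (-3.00000, 8.66667, -11.50000); divide by -11.50000 → v3 = (0.26087, -0.75362, 1.00000)
Requested entry of v3: -72/-276 = 0.2609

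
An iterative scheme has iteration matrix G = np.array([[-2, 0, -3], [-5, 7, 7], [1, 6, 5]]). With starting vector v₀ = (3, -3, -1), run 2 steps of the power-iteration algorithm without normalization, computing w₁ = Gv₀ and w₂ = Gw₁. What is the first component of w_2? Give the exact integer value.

w1 = Gv₀ = (-3, -43, -20)
w2 = Gw1 = (66, -426, -361)
The requested component of w2 is 66.

66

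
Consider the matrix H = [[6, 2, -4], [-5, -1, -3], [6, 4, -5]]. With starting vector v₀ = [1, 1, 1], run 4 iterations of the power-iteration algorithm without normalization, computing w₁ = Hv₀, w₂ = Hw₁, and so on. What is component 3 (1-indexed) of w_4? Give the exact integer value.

915

w1 = Hv₀ = (6·1 + 2·1 + (-4)·1; (-5)·1 + (-1)·1 + (-3)·1; 6·1 + 4·1 + (-5)·1) = (4, -9, 5)
w2 = Hw1 = (6·4 + 2·(-9) + (-4)·5; (-5)·4 + (-1)·(-9) + (-3)·5; 6·4 + 4·(-9) + (-5)·5) = (-14, -26, -37)
w3 = Hw2 = (12, 207, -3)
w4 = Hw3 = (498, -258, 915)
The requested component of w4 is 915.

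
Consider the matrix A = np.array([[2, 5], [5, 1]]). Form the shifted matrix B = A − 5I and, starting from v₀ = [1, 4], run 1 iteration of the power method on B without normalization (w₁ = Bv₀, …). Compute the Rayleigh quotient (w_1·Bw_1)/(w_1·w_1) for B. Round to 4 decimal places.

μ ≈ -7.8561

B = A − 5I has rows (-3, 5); (5, -4)
w1 = Bv₀ = ((-3)·1 + 5·4; 5·1 + (-4)·4) = (17, -11)
Bw1 = (-106, 129)
w1·Bw1 = -3221; w1·w1 = 410; μ ≈ -3221/410 = -7.8561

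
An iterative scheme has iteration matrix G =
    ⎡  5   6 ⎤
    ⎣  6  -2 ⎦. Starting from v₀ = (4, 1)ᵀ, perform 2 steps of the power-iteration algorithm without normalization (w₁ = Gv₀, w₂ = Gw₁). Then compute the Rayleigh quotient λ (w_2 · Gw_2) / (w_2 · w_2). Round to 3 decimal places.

λ ≈ 8.256

w1 = Gv₀ = (5·4 + 6·1; 6·4 + (-2)·1) = (26, 22)
w2 = Gw1 = (5·26 + 6·22; 6·26 + (-2)·22) = (262, 112)
Gw2 = (1982, 1348)
w2·Gw2 = 262·1982 + 112·1348 = 670260; w2·w2 = 262·262 + 112·112 = 81188
λ ≈ 670260/81188 = 8.256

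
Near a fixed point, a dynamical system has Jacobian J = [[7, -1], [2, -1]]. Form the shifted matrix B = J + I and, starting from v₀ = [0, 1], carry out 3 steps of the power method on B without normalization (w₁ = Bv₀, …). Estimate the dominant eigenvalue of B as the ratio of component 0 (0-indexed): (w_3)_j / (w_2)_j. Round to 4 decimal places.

7.7500

B = J + I has rows (8, -1); (2, 0)
w1 = Bv₀ = (-1, 0)
w2 = Bw1 = (-8, -2)
w3 = Bw2 = (-62, -16)
Ratio: -62/-8 = 7.7500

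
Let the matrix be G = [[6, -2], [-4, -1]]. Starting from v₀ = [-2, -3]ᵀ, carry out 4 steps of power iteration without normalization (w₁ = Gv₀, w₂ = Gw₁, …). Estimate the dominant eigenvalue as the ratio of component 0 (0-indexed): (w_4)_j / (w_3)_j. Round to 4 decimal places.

λ ≈ 7.1711

w1 = Gv₀ = (-6, 11)
w2 = Gw1 = (-58, 13)
w3 = Gw2 = (-374, 219)
w4 = Gw3 = (-2682, 1277)
Ratio at component: -2682 / -374 = 7.1711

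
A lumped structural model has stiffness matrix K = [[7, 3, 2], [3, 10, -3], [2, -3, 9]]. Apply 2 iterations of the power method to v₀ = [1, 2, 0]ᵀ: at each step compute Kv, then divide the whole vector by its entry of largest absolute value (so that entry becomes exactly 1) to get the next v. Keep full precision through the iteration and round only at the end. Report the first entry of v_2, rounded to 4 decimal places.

0.5409

Kv0 = (13.00000, 23.00000, -4.00000); divide by 23.00000 → v1 = (0.56522, 1.00000, -0.17391)
Kv1 = (6.60870, 12.21739, -3.43478); divide by 12.21739 → v2 = (0.54093, 1.00000, -0.28114)
Requested entry of v2: 152/281 = 0.5409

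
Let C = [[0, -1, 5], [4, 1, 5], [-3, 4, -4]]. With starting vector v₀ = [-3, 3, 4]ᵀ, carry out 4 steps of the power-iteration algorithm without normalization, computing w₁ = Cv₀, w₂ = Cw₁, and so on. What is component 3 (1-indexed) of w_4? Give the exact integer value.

w1 = Cv₀ = (0·(-3) + (-1)·3 + 5·4; 4·(-3) + 1·3 + 5·4; (-3)·(-3) + 4·3 + (-4)·4) = (17, 11, 5)
w2 = Cw1 = (0·17 + (-1)·11 + 5·5; 4·17 + 1·11 + 5·5; (-3)·17 + 4·11 + (-4)·5) = (14, 104, -27)
w3 = Cw2 = (-239, 25, 482)
w4 = Cw3 = (2385, 1479, -1111)
The requested component of w4 is -1111.

-1111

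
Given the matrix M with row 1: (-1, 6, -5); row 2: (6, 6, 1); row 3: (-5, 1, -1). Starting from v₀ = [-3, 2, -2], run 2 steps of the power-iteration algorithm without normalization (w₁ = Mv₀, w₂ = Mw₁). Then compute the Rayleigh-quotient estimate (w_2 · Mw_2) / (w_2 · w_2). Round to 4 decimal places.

w1 = Mv₀ = ((-1)·(-3) + 6·2 + (-5)·(-2); 6·(-3) + 6·2 + 1·(-2); (-5)·(-3) + 1·2 + (-1)·(-2)) = (25, -8, 19)
w2 = Mw1 = ((-1)·25 + 6·(-8) + (-5)·19; 6·25 + 6·(-8) + 1·19; (-5)·25 + 1·(-8) + (-1)·19) = (-168, 121, -152)
Mw2 = (1654, -434, 1113)
w2·Mw2 = (-168)·1654 + 121·(-434) + (-152)·1113 = -499562; w2·w2 = (-168)·(-168) + 121·121 + (-152)·(-152) = 65969
λ ≈ -499562/65969 = -7.5727

-7.5727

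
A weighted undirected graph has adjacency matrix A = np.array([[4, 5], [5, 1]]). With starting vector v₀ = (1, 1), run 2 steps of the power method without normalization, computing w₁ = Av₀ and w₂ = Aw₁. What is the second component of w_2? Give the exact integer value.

w1 = Av₀ = (4·1 + 5·1; 5·1 + 1·1) = (9, 6)
w2 = Aw1 = (4·9 + 5·6; 5·9 + 1·6) = (66, 51)
The requested component of w2 is 51.

51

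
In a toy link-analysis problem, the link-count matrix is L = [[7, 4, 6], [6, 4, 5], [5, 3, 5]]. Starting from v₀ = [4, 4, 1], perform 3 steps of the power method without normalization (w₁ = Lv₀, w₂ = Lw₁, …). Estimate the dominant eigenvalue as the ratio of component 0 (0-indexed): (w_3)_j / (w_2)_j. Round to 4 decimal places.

w1 = Lv₀ = (50, 45, 37)
w2 = Lw1 = (752, 665, 570)
w3 = Lw2 = (11344, 10022, 8605)
Ratio at component: 11344 / 752 = 15.0851

λ ≈ 15.0851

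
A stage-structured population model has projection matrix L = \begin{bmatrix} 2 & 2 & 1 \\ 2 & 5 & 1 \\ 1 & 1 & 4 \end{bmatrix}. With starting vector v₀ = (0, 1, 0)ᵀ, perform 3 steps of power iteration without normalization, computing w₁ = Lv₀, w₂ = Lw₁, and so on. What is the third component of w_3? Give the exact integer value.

89

w1 = Lv₀ = (2, 5, 1)
w2 = Lw1 = (15, 30, 11)
w3 = Lw2 = (101, 191, 89)
The requested component of w3 is 89.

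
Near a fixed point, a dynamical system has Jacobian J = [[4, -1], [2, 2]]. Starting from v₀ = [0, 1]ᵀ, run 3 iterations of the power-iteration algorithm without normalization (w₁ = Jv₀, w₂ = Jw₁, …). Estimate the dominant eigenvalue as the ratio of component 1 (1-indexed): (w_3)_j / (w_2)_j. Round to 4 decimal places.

w1 = Jv₀ = (4·0 + (-1)·1; 2·0 + 2·1) = (-1, 2)
w2 = Jw1 = (4·(-1) + (-1)·2; 2·(-1) + 2·2) = (-6, 2)
w3 = Jw2 = (-26, -8)
Ratio at component: -26 / -6 = 4.3333

4.3333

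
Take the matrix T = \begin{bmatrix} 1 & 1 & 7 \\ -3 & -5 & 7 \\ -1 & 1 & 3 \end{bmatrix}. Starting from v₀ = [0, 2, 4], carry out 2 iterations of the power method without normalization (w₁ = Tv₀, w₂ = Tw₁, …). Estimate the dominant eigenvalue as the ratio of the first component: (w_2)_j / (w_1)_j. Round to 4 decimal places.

w1 = Tv₀ = (30, 18, 14)
w2 = Tw1 = (146, -82, 30)
Ratio at component: 146 / 30 = 4.8667

λ ≈ 4.8667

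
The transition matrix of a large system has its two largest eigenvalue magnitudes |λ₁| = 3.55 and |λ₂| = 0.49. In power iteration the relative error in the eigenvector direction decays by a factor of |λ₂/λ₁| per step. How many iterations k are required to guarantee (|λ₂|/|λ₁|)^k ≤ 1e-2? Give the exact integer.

3

|λ₂/λ₁| = 0.49/3.55 = 0.13803
Need k ≥ ln(1e-2) / ln(0.13803) = -4.6052 / -1.9803 ≈ 2.325
Smallest integer k satisfying the bound: 3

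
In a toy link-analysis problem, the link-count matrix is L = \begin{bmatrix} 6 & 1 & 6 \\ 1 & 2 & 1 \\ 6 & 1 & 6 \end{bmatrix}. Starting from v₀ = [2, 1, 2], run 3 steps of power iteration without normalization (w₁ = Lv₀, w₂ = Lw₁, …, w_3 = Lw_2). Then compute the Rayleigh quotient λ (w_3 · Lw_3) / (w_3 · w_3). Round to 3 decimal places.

12.196

w1 = Lv₀ = (25, 6, 25)
w2 = Lw1 = (306, 62, 306)
w3 = Lw2 = (3734, 736, 3734)
Lw3 = (45544, 8940, 45544)
w3·Lw3 = 3734·45544 + 736·8940 + 3734·45544 = 346702432; w3·w3 = 3734·3734 + 736·736 + 3734·3734 = 28427208
λ ≈ 346702432/28427208 = 12.196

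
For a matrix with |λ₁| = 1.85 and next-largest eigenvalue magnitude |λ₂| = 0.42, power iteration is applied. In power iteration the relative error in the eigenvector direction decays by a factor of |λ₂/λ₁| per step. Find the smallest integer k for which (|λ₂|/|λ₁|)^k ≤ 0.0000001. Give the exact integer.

|λ₂/λ₁| = 0.42/1.85 = 0.22703
Need k ≥ ln(0.0000001) / ln(0.22703) = -16.1181 / -1.4827 ≈ 10.871
Smallest integer k satisfying the bound: 11

11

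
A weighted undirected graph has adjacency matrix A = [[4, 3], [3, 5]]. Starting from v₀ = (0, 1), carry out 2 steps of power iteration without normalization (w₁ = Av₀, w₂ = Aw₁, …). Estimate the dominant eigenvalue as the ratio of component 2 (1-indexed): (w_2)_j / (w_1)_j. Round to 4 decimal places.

w1 = Av₀ = (4·0 + 3·1; 3·0 + 5·1) = (3, 5)
w2 = Aw1 = (4·3 + 3·5; 3·3 + 5·5) = (27, 34)
Ratio at component: 34 / 5 = 6.8000

6.8000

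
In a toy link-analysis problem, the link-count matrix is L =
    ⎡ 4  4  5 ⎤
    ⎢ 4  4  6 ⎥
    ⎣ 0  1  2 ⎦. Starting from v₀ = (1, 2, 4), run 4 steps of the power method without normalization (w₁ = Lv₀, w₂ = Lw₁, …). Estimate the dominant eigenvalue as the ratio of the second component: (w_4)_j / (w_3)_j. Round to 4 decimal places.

8.8266

w1 = Lv₀ = (4·1 + 4·2 + 5·4; 4·1 + 4·2 + 6·4; 0·1 + 1·2 + 2·4) = (32, 36, 10)
w2 = Lw1 = (4·32 + 4·36 + 5·10; 4·32 + 4·36 + 6·10; 0·32 + 1·36 + 2·10) = (322, 332, 56)
w3 = Lw2 = (2896, 2952, 444)
w4 = Lw3 = (25612, 26056, 3840)
Ratio at component: 26056 / 2952 = 8.8266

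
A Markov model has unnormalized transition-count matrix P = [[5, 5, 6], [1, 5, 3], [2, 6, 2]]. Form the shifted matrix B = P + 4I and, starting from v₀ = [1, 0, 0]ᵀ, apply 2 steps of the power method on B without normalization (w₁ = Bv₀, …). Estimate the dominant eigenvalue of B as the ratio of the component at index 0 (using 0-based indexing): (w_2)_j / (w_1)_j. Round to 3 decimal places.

10.889

B = P + 4I has rows (9, 5, 6); (1, 9, 3); (2, 6, 6)
w1 = Bv₀ = (9·1 + 5·0 + 6·0; 1·1 + 9·0 + 3·0; 2·1 + 6·0 + 6·0) = (9, 1, 2)
w2 = Bw1 = (9·9 + 5·1 + 6·2; 1·9 + 9·1 + 3·2; 2·9 + 6·1 + 6·2) = (98, 24, 36)
Ratio: 98/9 = 10.889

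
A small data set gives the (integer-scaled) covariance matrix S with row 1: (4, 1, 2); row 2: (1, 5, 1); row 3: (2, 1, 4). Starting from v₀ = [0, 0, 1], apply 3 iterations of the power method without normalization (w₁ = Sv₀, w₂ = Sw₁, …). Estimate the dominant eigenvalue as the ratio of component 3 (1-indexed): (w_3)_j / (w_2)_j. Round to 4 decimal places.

w1 = Sv₀ = (2, 1, 4)
w2 = Sw1 = (17, 11, 21)
w3 = Sw2 = (121, 93, 129)
Ratio at component: 129 / 21 = 6.1429

λ ≈ 6.1429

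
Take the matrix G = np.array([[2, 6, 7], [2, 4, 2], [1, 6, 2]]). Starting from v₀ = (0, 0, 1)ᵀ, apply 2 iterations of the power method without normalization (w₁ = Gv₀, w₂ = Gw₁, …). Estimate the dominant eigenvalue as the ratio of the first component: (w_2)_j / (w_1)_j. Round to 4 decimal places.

w1 = Gv₀ = (2·0 + 6·0 + 7·1; 2·0 + 4·0 + 2·1; 1·0 + 6·0 + 2·1) = (7, 2, 2)
w2 = Gw1 = (2·7 + 6·2 + 7·2; 2·7 + 4·2 + 2·2; 1·7 + 6·2 + 2·2) = (40, 26, 23)
Ratio at component: 40 / 7 = 5.7143

λ ≈ 5.7143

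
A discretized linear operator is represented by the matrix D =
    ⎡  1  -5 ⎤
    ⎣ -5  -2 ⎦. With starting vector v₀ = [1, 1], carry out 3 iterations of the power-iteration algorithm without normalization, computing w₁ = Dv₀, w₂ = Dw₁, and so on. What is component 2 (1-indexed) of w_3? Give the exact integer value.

-223

w1 = Dv₀ = (1·1 + (-5)·1; (-5)·1 + (-2)·1) = (-4, -7)
w2 = Dw1 = (1·(-4) + (-5)·(-7); (-5)·(-4) + (-2)·(-7)) = (31, 34)
w3 = Dw2 = (-139, -223)
The requested component of w3 is -223.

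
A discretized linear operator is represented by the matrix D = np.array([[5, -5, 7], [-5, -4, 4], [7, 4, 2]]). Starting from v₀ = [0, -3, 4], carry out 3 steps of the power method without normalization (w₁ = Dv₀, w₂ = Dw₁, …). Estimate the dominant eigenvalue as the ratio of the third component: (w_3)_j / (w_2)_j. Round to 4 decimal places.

w1 = Dv₀ = (5·0 + (-5)·(-3) + 7·4; (-5)·0 + (-4)·(-3) + 4·4; 7·0 + 4·(-3) + 2·4) = (43, 28, -4)
w2 = Dw1 = (5·43 + (-5)·28 + 7·(-4); (-5)·43 + (-4)·28 + 4·(-4); 7·43 + 4·28 + 2·(-4)) = (47, -343, 405)
w3 = Dw2 = (4785, 2757, -233)
Ratio at component: -233 / 405 = -0.5753

λ ≈ -0.5753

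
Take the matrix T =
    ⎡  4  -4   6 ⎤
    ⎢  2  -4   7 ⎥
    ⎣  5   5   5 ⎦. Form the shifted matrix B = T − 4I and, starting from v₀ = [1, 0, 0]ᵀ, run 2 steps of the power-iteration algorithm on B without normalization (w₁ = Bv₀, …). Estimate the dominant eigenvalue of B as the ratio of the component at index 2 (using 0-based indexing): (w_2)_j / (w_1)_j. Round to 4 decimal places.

B = T − 4I has rows (0, -4, 6); (2, -8, 7); (5, 5, 1)
w1 = Bv₀ = (0·1 + (-4)·0 + 6·0; 2·1 + (-8)·0 + 7·0; 5·1 + 5·0 + 1·0) = (0, 2, 5)
w2 = Bw1 = (0·0 + (-4)·2 + 6·5; 2·0 + (-8)·2 + 7·5; 5·0 + 5·2 + 1·5) = (22, 19, 15)
Ratio: 15/5 = 3.0000

3.0000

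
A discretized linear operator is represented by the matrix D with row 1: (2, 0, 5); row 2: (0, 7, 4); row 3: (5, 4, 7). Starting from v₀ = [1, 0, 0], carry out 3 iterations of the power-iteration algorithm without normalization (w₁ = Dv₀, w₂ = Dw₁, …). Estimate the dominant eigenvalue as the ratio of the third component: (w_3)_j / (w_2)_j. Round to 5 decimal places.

w1 = Dv₀ = (2·1 + 0·0 + 5·0; 0·1 + 7·0 + 4·0; 5·1 + 4·0 + 7·0) = (2, 0, 5)
w2 = Dw1 = (2·2 + 0·0 + 5·5; 0·2 + 7·0 + 4·5; 5·2 + 4·0 + 7·5) = (29, 20, 45)
w3 = Dw2 = (283, 320, 540)
Ratio at component: 540 / 45 = 12.00000

λ ≈ 12.00000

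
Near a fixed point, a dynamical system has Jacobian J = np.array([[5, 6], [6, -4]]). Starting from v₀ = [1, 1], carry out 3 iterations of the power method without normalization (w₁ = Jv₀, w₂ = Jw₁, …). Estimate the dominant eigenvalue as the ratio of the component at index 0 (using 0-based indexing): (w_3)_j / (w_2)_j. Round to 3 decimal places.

10.194

w1 = Jv₀ = (5·1 + 6·1; 6·1 + (-4)·1) = (11, 2)
w2 = Jw1 = (5·11 + 6·2; 6·11 + (-4)·2) = (67, 58)
w3 = Jw2 = (683, 170)
Ratio at component: 683 / 67 = 10.194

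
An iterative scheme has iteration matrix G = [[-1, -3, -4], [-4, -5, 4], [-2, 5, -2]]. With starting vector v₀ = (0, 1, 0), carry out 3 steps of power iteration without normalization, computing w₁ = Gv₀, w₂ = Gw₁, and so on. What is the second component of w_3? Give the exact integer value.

w1 = Gv₀ = (-3, -5, 5)
w2 = Gw1 = (-2, 57, -29)
w3 = Gw2 = (-53, -393, 347)
The requested component of w3 is -393.

-393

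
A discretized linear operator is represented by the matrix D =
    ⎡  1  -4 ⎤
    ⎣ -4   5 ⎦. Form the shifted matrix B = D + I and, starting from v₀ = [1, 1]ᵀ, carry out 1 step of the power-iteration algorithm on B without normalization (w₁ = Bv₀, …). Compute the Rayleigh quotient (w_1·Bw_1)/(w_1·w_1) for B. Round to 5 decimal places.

μ ≈ 8.00000

B = D + I has rows (2, -4); (-4, 6)
w1 = Bv₀ = (2·1 + (-4)·1; (-4)·1 + 6·1) = (-2, 2)
Bw1 = (-12, 20)
w1·Bw1 = 64; w1·w1 = 8; μ ≈ 64/8 = 8.00000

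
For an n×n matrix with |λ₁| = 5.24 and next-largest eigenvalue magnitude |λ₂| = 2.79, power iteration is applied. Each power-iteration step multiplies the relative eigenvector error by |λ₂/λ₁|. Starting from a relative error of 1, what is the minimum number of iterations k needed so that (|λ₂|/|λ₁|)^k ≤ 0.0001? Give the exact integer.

|λ₂/λ₁| = 2.79/5.24 = 0.53244
Need k ≥ ln(0.0001) / ln(0.53244) = -9.2103 / -0.6303 ≈ 14.613
Smallest integer k satisfying the bound: 15

15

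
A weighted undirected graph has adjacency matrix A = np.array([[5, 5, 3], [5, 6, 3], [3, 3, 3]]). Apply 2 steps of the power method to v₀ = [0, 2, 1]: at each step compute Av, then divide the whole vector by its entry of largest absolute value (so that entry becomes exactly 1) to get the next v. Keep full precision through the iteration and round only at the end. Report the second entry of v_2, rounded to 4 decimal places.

1.0000

Av0 = (13.00000, 15.00000, 9.00000); divide by 15.00000 → v1 = (0.86667, 1.00000, 0.60000)
Av1 = (11.13333, 12.13333, 7.40000); divide by 12.13333 → v2 = (0.91758, 1.00000, 0.60989)
Requested entry of v2: 182/182 = 1.0000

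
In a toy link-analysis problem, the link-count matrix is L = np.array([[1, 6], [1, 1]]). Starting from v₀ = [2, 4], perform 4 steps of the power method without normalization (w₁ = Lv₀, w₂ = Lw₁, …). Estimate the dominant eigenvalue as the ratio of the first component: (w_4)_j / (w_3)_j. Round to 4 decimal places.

w1 = Lv₀ = (26, 6)
w2 = Lw1 = (62, 32)
w3 = Lw2 = (254, 94)
w4 = Lw3 = (818, 348)
Ratio at component: 818 / 254 = 3.2205

λ ≈ 3.2205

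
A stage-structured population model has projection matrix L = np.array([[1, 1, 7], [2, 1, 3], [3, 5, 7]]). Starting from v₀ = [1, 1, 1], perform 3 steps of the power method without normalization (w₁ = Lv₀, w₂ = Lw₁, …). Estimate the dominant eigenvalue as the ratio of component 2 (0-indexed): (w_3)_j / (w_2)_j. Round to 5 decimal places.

w1 = Lv₀ = (1·1 + 1·1 + 7·1; 2·1 + 1·1 + 3·1; 3·1 + 5·1 + 7·1) = (9, 6, 15)
w2 = Lw1 = (1·9 + 1·6 + 7·15; 2·9 + 1·6 + 3·15; 3·9 + 5·6 + 7·15) = (120, 69, 162)
w3 = Lw2 = (1323, 795, 1839)
Ratio at component: 1839 / 162 = 11.35185

λ ≈ 11.35185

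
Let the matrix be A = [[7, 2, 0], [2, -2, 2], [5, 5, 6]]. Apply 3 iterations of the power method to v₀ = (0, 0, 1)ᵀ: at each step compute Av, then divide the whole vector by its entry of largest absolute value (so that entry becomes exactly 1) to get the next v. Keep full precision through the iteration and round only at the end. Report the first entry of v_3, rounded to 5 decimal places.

0.13095

Av0 = (0.000000, 2.000000, 6.000000); divide by 6.000000 → v1 = (0.000000, 0.333333, 1.000000)
Av1 = (0.666667, 1.333333, 7.666667); divide by 7.666667 → v2 = (0.086957, 0.173913, 1.000000)
Av2 = (0.956522, 1.826087, 7.304348); divide by 7.304348 → v3 = (0.130952, 0.250000, 1.000000)
Requested entry of v3: 44/336 = 0.13095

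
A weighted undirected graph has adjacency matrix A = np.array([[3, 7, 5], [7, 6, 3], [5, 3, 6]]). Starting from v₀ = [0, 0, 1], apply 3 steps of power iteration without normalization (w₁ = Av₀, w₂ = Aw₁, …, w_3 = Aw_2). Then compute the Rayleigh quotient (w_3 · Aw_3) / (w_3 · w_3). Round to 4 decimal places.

15.0528

w1 = Av₀ = (5, 3, 6)
w2 = Aw1 = (66, 71, 70)
w3 = Aw2 = (1045, 1098, 963)
Aw3 = (15636, 16792, 14297)
w3·Aw3 = 1045·15636 + 1098·16792 + 963·14297 = 48545247; w3·w3 = 1045·1045 + 1098·1098 + 963·963 = 3224998
λ ≈ 48545247/3224998 = 15.0528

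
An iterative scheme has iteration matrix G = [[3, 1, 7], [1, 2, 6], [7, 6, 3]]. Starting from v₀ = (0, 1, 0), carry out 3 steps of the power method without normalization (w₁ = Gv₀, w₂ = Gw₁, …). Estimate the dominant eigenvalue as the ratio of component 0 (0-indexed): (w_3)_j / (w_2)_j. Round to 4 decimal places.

λ ≈ 9.3830

w1 = Gv₀ = (3·0 + 1·1 + 7·0; 1·0 + 2·1 + 6·0; 7·0 + 6·1 + 3·0) = (1, 2, 6)
w2 = Gw1 = (3·1 + 1·2 + 7·6; 1·1 + 2·2 + 6·6; 7·1 + 6·2 + 3·6) = (47, 41, 37)
w3 = Gw2 = (441, 351, 686)
Ratio at component: 441 / 47 = 9.3830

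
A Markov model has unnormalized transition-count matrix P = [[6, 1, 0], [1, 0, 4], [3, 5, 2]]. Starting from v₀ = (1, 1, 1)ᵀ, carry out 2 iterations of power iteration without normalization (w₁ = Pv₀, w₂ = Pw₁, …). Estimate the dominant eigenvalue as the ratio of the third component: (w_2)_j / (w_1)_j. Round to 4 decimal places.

w1 = Pv₀ = (6·1 + 1·1 + 0·1; 1·1 + 0·1 + 4·1; 3·1 + 5·1 + 2·1) = (7, 5, 10)
w2 = Pw1 = (6·7 + 1·5 + 0·10; 1·7 + 0·5 + 4·10; 3·7 + 5·5 + 2·10) = (47, 47, 66)
Ratio at component: 66 / 10 = 6.6000

λ ≈ 6.6000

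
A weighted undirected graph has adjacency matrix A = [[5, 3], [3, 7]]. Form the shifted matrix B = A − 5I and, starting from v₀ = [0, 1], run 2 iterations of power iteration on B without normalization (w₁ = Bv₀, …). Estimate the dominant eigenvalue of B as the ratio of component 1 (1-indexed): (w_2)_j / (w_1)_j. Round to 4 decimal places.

2.0000

B = A − 5I has rows (0, 3); (3, 2)
w1 = Bv₀ = (3, 2)
w2 = Bw1 = (6, 13)
Ratio: 6/3 = 2.0000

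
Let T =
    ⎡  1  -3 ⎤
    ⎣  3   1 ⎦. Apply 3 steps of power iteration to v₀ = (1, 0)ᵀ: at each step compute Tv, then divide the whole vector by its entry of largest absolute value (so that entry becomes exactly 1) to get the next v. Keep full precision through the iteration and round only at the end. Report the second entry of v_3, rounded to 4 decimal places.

Tv0 = (1.00000, 3.00000); divide by 3.00000 → v1 = (0.33333, 1.00000)
Tv1 = (-2.66667, 2.00000); divide by -2.66667 → v2 = (1.00000, -0.75000)
Tv2 = (3.25000, 2.25000); divide by 3.25000 → v3 = (1.00000, 0.69231)
Requested entry of v3: -18/-26 = 0.6923

0.6923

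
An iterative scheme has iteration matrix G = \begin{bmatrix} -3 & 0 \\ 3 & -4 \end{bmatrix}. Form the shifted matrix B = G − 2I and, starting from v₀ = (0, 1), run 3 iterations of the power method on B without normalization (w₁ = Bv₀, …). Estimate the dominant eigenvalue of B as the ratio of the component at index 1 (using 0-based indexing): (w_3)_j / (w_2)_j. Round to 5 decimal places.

-6.00000

B = G − 2I has rows (-5, 0); (3, -6)
w1 = Bv₀ = ((-5)·0 + 0·1; 3·0 + (-6)·1) = (0, -6)
w2 = Bw1 = ((-5)·0 + 0·(-6); 3·0 + (-6)·(-6)) = (0, 36)
w3 = Bw2 = (0, -216)
Ratio: -216/36 = -6.00000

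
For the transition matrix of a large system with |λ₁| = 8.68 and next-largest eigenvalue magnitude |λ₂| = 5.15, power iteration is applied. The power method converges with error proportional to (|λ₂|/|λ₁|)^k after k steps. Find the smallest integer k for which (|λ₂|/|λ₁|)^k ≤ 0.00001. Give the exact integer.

|λ₂/λ₁| = 5.15/8.68 = 0.59332
Need k ≥ ln(0.00001) / ln(0.59332) = -11.5129 / -0.5220 ≈ 22.054
Smallest integer k satisfying the bound: 23

23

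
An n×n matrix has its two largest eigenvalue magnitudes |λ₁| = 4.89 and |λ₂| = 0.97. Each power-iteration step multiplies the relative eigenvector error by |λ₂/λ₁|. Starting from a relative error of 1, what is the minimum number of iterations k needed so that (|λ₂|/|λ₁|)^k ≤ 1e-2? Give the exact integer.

3

|λ₂/λ₁| = 0.97/4.89 = 0.19836
Need k ≥ ln(1e-2) / ln(0.19836) = -4.6052 / -1.6177 ≈ 2.847
Smallest integer k satisfying the bound: 3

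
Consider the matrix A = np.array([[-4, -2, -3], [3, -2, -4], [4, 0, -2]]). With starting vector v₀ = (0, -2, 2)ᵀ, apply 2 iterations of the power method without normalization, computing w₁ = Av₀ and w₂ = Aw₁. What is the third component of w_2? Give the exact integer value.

w1 = Av₀ = (-2, -4, -4)
w2 = Aw1 = (28, 18, 0)
The requested component of w2 is 0.

0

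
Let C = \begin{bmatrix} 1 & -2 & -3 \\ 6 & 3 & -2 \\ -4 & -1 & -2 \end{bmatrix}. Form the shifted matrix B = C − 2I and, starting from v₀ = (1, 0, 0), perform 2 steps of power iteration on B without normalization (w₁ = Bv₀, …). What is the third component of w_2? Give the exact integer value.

14

B = C − 2I has rows (-1, -2, -3); (6, 1, -2); (-4, -1, -4)
w1 = Bv₀ = ((-1)·1 + (-2)·0 + (-3)·0; 6·1 + 1·0 + (-2)·0; (-4)·1 + (-1)·0 + (-4)·0) = (-1, 6, -4)
w2 = Bw1 = ((-1)·(-1) + (-2)·6 + (-3)·(-4); 6·(-1) + 1·6 + (-2)·(-4); (-4)·(-1) + (-1)·6 + (-4)·(-4)) = (1, 8, 14)
Requested component of w2: 14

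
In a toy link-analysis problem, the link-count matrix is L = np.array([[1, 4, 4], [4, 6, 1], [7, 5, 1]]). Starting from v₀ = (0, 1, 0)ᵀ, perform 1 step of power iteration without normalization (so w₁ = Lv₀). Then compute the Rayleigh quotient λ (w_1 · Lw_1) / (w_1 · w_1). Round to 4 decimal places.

11.0260

w1 = Lv₀ = (1·0 + 4·1 + 4·0; 4·0 + 6·1 + 1·0; 7·0 + 5·1 + 1·0) = (4, 6, 5)
Lw1 = (48, 57, 63)
w1·Lw1 = 4·48 + 6·57 + 5·63 = 849; w1·w1 = 4·4 + 6·6 + 5·5 = 77
λ ≈ 849/77 = 11.0260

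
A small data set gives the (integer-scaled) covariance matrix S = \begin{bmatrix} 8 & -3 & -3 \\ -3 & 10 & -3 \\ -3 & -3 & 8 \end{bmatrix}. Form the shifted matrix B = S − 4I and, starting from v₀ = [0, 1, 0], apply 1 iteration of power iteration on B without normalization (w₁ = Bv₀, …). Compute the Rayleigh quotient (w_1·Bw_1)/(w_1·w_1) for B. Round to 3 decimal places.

μ ≈ 8.333

B = S − 4I has rows (4, -3, -3); (-3, 6, -3); (-3, -3, 4)
w1 = Bv₀ = (4·0 + (-3)·1 + (-3)·0; (-3)·0 + 6·1 + (-3)·0; (-3)·0 + (-3)·1 + 4·0) = (-3, 6, -3)
Bw1 = (-21, 54, -21)
w1·Bw1 = 450; w1·w1 = 54; μ ≈ 450/54 = 8.333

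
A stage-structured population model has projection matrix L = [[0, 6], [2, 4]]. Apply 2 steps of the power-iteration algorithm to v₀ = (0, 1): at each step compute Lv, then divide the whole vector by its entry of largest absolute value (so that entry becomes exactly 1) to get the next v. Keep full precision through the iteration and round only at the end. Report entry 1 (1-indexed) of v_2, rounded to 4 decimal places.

0.8571

Lv0 = (6.00000, 4.00000); divide by 6.00000 → v1 = (1.00000, 0.66667)
Lv1 = (4.00000, 4.66667); divide by 4.66667 → v2 = (0.85714, 1.00000)
Requested entry of v2: 24/28 = 0.8571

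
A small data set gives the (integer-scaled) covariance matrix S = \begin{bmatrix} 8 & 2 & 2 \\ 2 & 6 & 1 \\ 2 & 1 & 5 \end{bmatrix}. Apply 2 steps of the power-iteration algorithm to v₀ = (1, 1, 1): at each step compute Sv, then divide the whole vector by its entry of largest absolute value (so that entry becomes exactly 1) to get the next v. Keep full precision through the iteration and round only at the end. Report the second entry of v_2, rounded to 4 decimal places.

Sv0 = (12.00000, 9.00000, 8.00000); divide by 12.00000 → v1 = (1.00000, 0.75000, 0.66667)
Sv1 = (10.83333, 7.16667, 6.08333); divide by 10.83333 → v2 = (1.00000, 0.66154, 0.56154)
Requested entry of v2: 86/130 = 0.6615

0.6615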